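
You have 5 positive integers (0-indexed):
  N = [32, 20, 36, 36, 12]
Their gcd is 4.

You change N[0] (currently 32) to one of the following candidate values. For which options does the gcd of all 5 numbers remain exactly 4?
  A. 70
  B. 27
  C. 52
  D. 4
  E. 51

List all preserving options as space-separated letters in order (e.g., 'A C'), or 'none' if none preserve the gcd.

Old gcd = 4; gcd of others (without N[0]) = 4
New gcd for candidate v: gcd(4, v). Preserves old gcd iff gcd(4, v) = 4.
  Option A: v=70, gcd(4,70)=2 -> changes
  Option B: v=27, gcd(4,27)=1 -> changes
  Option C: v=52, gcd(4,52)=4 -> preserves
  Option D: v=4, gcd(4,4)=4 -> preserves
  Option E: v=51, gcd(4,51)=1 -> changes

Answer: C D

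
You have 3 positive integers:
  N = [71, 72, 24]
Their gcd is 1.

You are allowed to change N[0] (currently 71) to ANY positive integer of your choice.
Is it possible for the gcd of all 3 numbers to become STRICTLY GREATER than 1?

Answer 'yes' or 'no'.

Answer: yes

Derivation:
Current gcd = 1
gcd of all OTHER numbers (without N[0]=71): gcd([72, 24]) = 24
The new gcd after any change is gcd(24, new_value).
This can be at most 24.
Since 24 > old gcd 1, the gcd CAN increase (e.g., set N[0] = 24).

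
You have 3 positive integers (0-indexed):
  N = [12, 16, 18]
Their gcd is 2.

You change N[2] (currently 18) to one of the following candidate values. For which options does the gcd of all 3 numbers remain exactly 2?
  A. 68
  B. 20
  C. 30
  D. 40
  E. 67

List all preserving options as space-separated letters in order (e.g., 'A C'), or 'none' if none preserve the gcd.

Answer: C

Derivation:
Old gcd = 2; gcd of others (without N[2]) = 4
New gcd for candidate v: gcd(4, v). Preserves old gcd iff gcd(4, v) = 2.
  Option A: v=68, gcd(4,68)=4 -> changes
  Option B: v=20, gcd(4,20)=4 -> changes
  Option C: v=30, gcd(4,30)=2 -> preserves
  Option D: v=40, gcd(4,40)=4 -> changes
  Option E: v=67, gcd(4,67)=1 -> changes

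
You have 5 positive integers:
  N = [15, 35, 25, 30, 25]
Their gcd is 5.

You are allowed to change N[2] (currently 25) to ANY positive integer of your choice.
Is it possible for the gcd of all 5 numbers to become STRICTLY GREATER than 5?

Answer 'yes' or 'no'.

Answer: no

Derivation:
Current gcd = 5
gcd of all OTHER numbers (without N[2]=25): gcd([15, 35, 30, 25]) = 5
The new gcd after any change is gcd(5, new_value).
This can be at most 5.
Since 5 = old gcd 5, the gcd can only stay the same or decrease.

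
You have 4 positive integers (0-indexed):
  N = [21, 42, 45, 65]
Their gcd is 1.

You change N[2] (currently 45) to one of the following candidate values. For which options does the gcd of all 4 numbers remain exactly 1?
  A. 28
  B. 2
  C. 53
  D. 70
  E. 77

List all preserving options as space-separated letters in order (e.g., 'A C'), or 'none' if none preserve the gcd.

Answer: A B C D E

Derivation:
Old gcd = 1; gcd of others (without N[2]) = 1
New gcd for candidate v: gcd(1, v). Preserves old gcd iff gcd(1, v) = 1.
  Option A: v=28, gcd(1,28)=1 -> preserves
  Option B: v=2, gcd(1,2)=1 -> preserves
  Option C: v=53, gcd(1,53)=1 -> preserves
  Option D: v=70, gcd(1,70)=1 -> preserves
  Option E: v=77, gcd(1,77)=1 -> preserves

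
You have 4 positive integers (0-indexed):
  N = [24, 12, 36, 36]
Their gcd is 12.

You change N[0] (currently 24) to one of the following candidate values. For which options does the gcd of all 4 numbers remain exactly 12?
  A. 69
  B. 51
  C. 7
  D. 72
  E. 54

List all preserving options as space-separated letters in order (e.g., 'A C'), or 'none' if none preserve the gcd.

Answer: D

Derivation:
Old gcd = 12; gcd of others (without N[0]) = 12
New gcd for candidate v: gcd(12, v). Preserves old gcd iff gcd(12, v) = 12.
  Option A: v=69, gcd(12,69)=3 -> changes
  Option B: v=51, gcd(12,51)=3 -> changes
  Option C: v=7, gcd(12,7)=1 -> changes
  Option D: v=72, gcd(12,72)=12 -> preserves
  Option E: v=54, gcd(12,54)=6 -> changes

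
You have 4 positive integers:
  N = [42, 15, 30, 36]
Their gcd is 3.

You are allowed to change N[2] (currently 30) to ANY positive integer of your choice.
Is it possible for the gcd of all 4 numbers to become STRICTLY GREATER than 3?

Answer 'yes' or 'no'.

Answer: no

Derivation:
Current gcd = 3
gcd of all OTHER numbers (without N[2]=30): gcd([42, 15, 36]) = 3
The new gcd after any change is gcd(3, new_value).
This can be at most 3.
Since 3 = old gcd 3, the gcd can only stay the same or decrease.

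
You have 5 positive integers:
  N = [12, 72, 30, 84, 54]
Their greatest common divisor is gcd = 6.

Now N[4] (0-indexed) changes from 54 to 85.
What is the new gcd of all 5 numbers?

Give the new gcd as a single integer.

Numbers: [12, 72, 30, 84, 54], gcd = 6
Change: index 4, 54 -> 85
gcd of the OTHER numbers (without index 4): gcd([12, 72, 30, 84]) = 6
New gcd = gcd(g_others, new_val) = gcd(6, 85) = 1

Answer: 1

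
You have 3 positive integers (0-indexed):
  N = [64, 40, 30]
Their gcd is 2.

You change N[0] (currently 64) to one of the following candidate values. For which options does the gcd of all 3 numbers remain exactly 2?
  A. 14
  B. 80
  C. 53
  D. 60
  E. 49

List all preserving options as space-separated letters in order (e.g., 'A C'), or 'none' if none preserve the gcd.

Old gcd = 2; gcd of others (without N[0]) = 10
New gcd for candidate v: gcd(10, v). Preserves old gcd iff gcd(10, v) = 2.
  Option A: v=14, gcd(10,14)=2 -> preserves
  Option B: v=80, gcd(10,80)=10 -> changes
  Option C: v=53, gcd(10,53)=1 -> changes
  Option D: v=60, gcd(10,60)=10 -> changes
  Option E: v=49, gcd(10,49)=1 -> changes

Answer: A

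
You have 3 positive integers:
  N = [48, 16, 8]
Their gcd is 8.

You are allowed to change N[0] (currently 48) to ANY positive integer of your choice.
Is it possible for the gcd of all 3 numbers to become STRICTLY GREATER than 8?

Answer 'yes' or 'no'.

Answer: no

Derivation:
Current gcd = 8
gcd of all OTHER numbers (without N[0]=48): gcd([16, 8]) = 8
The new gcd after any change is gcd(8, new_value).
This can be at most 8.
Since 8 = old gcd 8, the gcd can only stay the same or decrease.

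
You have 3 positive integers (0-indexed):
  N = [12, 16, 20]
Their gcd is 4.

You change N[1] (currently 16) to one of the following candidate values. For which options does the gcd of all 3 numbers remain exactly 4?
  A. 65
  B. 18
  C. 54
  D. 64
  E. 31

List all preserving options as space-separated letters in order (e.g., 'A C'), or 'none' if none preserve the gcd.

Answer: D

Derivation:
Old gcd = 4; gcd of others (without N[1]) = 4
New gcd for candidate v: gcd(4, v). Preserves old gcd iff gcd(4, v) = 4.
  Option A: v=65, gcd(4,65)=1 -> changes
  Option B: v=18, gcd(4,18)=2 -> changes
  Option C: v=54, gcd(4,54)=2 -> changes
  Option D: v=64, gcd(4,64)=4 -> preserves
  Option E: v=31, gcd(4,31)=1 -> changes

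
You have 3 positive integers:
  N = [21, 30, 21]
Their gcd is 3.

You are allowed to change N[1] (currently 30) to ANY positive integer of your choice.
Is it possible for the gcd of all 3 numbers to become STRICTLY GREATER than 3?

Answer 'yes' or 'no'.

Answer: yes

Derivation:
Current gcd = 3
gcd of all OTHER numbers (without N[1]=30): gcd([21, 21]) = 21
The new gcd after any change is gcd(21, new_value).
This can be at most 21.
Since 21 > old gcd 3, the gcd CAN increase (e.g., set N[1] = 21).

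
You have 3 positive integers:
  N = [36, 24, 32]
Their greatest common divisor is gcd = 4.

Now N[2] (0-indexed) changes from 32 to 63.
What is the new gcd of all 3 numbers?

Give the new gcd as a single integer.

Answer: 3

Derivation:
Numbers: [36, 24, 32], gcd = 4
Change: index 2, 32 -> 63
gcd of the OTHER numbers (without index 2): gcd([36, 24]) = 12
New gcd = gcd(g_others, new_val) = gcd(12, 63) = 3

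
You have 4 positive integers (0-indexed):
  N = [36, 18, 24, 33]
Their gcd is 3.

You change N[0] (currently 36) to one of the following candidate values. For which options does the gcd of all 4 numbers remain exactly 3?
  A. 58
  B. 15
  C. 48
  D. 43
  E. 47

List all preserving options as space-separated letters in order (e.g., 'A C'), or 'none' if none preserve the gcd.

Old gcd = 3; gcd of others (without N[0]) = 3
New gcd for candidate v: gcd(3, v). Preserves old gcd iff gcd(3, v) = 3.
  Option A: v=58, gcd(3,58)=1 -> changes
  Option B: v=15, gcd(3,15)=3 -> preserves
  Option C: v=48, gcd(3,48)=3 -> preserves
  Option D: v=43, gcd(3,43)=1 -> changes
  Option E: v=47, gcd(3,47)=1 -> changes

Answer: B C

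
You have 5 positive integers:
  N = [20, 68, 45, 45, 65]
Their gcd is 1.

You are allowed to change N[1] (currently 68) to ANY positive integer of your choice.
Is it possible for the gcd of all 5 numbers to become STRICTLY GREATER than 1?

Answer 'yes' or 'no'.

Current gcd = 1
gcd of all OTHER numbers (without N[1]=68): gcd([20, 45, 45, 65]) = 5
The new gcd after any change is gcd(5, new_value).
This can be at most 5.
Since 5 > old gcd 1, the gcd CAN increase (e.g., set N[1] = 5).

Answer: yes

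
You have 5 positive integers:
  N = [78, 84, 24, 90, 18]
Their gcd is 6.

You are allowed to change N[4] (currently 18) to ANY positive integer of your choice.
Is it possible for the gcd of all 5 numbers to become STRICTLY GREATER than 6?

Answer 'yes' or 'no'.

Current gcd = 6
gcd of all OTHER numbers (without N[4]=18): gcd([78, 84, 24, 90]) = 6
The new gcd after any change is gcd(6, new_value).
This can be at most 6.
Since 6 = old gcd 6, the gcd can only stay the same or decrease.

Answer: no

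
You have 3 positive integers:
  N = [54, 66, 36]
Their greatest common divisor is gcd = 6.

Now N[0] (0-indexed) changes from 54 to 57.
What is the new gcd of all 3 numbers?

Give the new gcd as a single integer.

Answer: 3

Derivation:
Numbers: [54, 66, 36], gcd = 6
Change: index 0, 54 -> 57
gcd of the OTHER numbers (without index 0): gcd([66, 36]) = 6
New gcd = gcd(g_others, new_val) = gcd(6, 57) = 3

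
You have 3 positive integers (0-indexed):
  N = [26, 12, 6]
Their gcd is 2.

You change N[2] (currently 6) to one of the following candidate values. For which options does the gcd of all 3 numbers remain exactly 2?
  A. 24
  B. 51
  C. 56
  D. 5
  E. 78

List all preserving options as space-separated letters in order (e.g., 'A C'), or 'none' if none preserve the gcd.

Old gcd = 2; gcd of others (without N[2]) = 2
New gcd for candidate v: gcd(2, v). Preserves old gcd iff gcd(2, v) = 2.
  Option A: v=24, gcd(2,24)=2 -> preserves
  Option B: v=51, gcd(2,51)=1 -> changes
  Option C: v=56, gcd(2,56)=2 -> preserves
  Option D: v=5, gcd(2,5)=1 -> changes
  Option E: v=78, gcd(2,78)=2 -> preserves

Answer: A C E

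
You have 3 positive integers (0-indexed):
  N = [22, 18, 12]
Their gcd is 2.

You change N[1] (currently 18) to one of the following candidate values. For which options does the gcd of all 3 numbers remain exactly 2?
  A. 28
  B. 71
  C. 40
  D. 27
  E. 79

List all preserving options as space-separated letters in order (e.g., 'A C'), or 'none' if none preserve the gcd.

Answer: A C

Derivation:
Old gcd = 2; gcd of others (without N[1]) = 2
New gcd for candidate v: gcd(2, v). Preserves old gcd iff gcd(2, v) = 2.
  Option A: v=28, gcd(2,28)=2 -> preserves
  Option B: v=71, gcd(2,71)=1 -> changes
  Option C: v=40, gcd(2,40)=2 -> preserves
  Option D: v=27, gcd(2,27)=1 -> changes
  Option E: v=79, gcd(2,79)=1 -> changes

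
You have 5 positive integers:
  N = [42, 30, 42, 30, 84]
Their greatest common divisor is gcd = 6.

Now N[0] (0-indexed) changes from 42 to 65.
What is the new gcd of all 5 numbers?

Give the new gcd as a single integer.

Numbers: [42, 30, 42, 30, 84], gcd = 6
Change: index 0, 42 -> 65
gcd of the OTHER numbers (without index 0): gcd([30, 42, 30, 84]) = 6
New gcd = gcd(g_others, new_val) = gcd(6, 65) = 1

Answer: 1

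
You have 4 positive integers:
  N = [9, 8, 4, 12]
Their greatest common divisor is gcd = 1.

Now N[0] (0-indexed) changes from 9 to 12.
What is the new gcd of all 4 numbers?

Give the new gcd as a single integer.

Numbers: [9, 8, 4, 12], gcd = 1
Change: index 0, 9 -> 12
gcd of the OTHER numbers (without index 0): gcd([8, 4, 12]) = 4
New gcd = gcd(g_others, new_val) = gcd(4, 12) = 4

Answer: 4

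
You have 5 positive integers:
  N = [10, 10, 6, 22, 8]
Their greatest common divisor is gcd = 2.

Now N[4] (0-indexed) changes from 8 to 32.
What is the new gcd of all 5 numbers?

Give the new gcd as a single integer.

Answer: 2

Derivation:
Numbers: [10, 10, 6, 22, 8], gcd = 2
Change: index 4, 8 -> 32
gcd of the OTHER numbers (without index 4): gcd([10, 10, 6, 22]) = 2
New gcd = gcd(g_others, new_val) = gcd(2, 32) = 2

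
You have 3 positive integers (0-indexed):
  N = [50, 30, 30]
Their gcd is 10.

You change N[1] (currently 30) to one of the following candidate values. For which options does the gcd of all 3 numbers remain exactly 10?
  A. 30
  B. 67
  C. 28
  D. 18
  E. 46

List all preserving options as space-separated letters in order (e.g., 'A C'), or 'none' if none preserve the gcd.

Answer: A

Derivation:
Old gcd = 10; gcd of others (without N[1]) = 10
New gcd for candidate v: gcd(10, v). Preserves old gcd iff gcd(10, v) = 10.
  Option A: v=30, gcd(10,30)=10 -> preserves
  Option B: v=67, gcd(10,67)=1 -> changes
  Option C: v=28, gcd(10,28)=2 -> changes
  Option D: v=18, gcd(10,18)=2 -> changes
  Option E: v=46, gcd(10,46)=2 -> changes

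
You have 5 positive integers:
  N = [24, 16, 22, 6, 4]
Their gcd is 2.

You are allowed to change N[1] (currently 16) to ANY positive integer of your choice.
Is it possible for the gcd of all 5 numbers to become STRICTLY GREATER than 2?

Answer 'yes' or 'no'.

Current gcd = 2
gcd of all OTHER numbers (without N[1]=16): gcd([24, 22, 6, 4]) = 2
The new gcd after any change is gcd(2, new_value).
This can be at most 2.
Since 2 = old gcd 2, the gcd can only stay the same or decrease.

Answer: no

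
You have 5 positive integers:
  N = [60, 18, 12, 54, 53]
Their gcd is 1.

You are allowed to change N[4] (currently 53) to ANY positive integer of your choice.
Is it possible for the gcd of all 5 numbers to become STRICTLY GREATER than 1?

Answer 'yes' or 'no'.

Answer: yes

Derivation:
Current gcd = 1
gcd of all OTHER numbers (without N[4]=53): gcd([60, 18, 12, 54]) = 6
The new gcd after any change is gcd(6, new_value).
This can be at most 6.
Since 6 > old gcd 1, the gcd CAN increase (e.g., set N[4] = 6).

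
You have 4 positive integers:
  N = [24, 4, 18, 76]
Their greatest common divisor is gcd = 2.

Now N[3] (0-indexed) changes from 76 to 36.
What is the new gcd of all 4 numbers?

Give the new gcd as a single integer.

Numbers: [24, 4, 18, 76], gcd = 2
Change: index 3, 76 -> 36
gcd of the OTHER numbers (without index 3): gcd([24, 4, 18]) = 2
New gcd = gcd(g_others, new_val) = gcd(2, 36) = 2

Answer: 2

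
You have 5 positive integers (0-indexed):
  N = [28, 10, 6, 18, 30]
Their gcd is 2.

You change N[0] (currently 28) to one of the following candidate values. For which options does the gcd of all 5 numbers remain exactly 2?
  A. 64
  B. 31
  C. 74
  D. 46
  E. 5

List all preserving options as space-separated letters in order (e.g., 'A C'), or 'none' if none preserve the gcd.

Old gcd = 2; gcd of others (without N[0]) = 2
New gcd for candidate v: gcd(2, v). Preserves old gcd iff gcd(2, v) = 2.
  Option A: v=64, gcd(2,64)=2 -> preserves
  Option B: v=31, gcd(2,31)=1 -> changes
  Option C: v=74, gcd(2,74)=2 -> preserves
  Option D: v=46, gcd(2,46)=2 -> preserves
  Option E: v=5, gcd(2,5)=1 -> changes

Answer: A C D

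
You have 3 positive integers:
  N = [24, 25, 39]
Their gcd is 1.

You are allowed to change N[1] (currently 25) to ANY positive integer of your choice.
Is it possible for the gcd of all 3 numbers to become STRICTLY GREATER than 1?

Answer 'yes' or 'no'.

Current gcd = 1
gcd of all OTHER numbers (without N[1]=25): gcd([24, 39]) = 3
The new gcd after any change is gcd(3, new_value).
This can be at most 3.
Since 3 > old gcd 1, the gcd CAN increase (e.g., set N[1] = 3).

Answer: yes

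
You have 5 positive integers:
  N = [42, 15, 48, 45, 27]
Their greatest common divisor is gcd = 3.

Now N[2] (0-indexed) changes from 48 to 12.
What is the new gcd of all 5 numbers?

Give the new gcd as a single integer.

Numbers: [42, 15, 48, 45, 27], gcd = 3
Change: index 2, 48 -> 12
gcd of the OTHER numbers (without index 2): gcd([42, 15, 45, 27]) = 3
New gcd = gcd(g_others, new_val) = gcd(3, 12) = 3

Answer: 3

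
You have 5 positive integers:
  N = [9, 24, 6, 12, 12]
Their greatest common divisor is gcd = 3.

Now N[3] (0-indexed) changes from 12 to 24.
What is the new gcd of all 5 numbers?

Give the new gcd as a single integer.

Numbers: [9, 24, 6, 12, 12], gcd = 3
Change: index 3, 12 -> 24
gcd of the OTHER numbers (without index 3): gcd([9, 24, 6, 12]) = 3
New gcd = gcd(g_others, new_val) = gcd(3, 24) = 3

Answer: 3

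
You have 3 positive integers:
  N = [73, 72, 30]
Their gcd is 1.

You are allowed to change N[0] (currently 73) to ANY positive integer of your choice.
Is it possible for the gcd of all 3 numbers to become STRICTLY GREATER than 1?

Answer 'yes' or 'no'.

Current gcd = 1
gcd of all OTHER numbers (without N[0]=73): gcd([72, 30]) = 6
The new gcd after any change is gcd(6, new_value).
This can be at most 6.
Since 6 > old gcd 1, the gcd CAN increase (e.g., set N[0] = 6).

Answer: yes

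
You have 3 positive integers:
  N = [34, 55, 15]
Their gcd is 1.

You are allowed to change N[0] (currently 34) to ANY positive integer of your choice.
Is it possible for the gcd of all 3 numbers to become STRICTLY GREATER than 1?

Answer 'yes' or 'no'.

Current gcd = 1
gcd of all OTHER numbers (without N[0]=34): gcd([55, 15]) = 5
The new gcd after any change is gcd(5, new_value).
This can be at most 5.
Since 5 > old gcd 1, the gcd CAN increase (e.g., set N[0] = 5).

Answer: yes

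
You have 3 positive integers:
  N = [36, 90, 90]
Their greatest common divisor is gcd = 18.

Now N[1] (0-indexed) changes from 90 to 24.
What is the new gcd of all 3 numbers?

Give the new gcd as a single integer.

Numbers: [36, 90, 90], gcd = 18
Change: index 1, 90 -> 24
gcd of the OTHER numbers (without index 1): gcd([36, 90]) = 18
New gcd = gcd(g_others, new_val) = gcd(18, 24) = 6

Answer: 6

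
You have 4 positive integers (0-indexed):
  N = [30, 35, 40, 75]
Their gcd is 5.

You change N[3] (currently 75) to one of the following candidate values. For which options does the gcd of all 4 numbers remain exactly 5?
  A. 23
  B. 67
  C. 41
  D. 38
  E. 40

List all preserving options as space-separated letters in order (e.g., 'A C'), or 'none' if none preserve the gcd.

Old gcd = 5; gcd of others (without N[3]) = 5
New gcd for candidate v: gcd(5, v). Preserves old gcd iff gcd(5, v) = 5.
  Option A: v=23, gcd(5,23)=1 -> changes
  Option B: v=67, gcd(5,67)=1 -> changes
  Option C: v=41, gcd(5,41)=1 -> changes
  Option D: v=38, gcd(5,38)=1 -> changes
  Option E: v=40, gcd(5,40)=5 -> preserves

Answer: E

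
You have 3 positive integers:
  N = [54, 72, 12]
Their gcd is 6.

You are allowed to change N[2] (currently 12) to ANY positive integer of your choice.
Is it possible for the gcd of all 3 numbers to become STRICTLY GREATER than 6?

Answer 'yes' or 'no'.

Current gcd = 6
gcd of all OTHER numbers (without N[2]=12): gcd([54, 72]) = 18
The new gcd after any change is gcd(18, new_value).
This can be at most 18.
Since 18 > old gcd 6, the gcd CAN increase (e.g., set N[2] = 18).

Answer: yes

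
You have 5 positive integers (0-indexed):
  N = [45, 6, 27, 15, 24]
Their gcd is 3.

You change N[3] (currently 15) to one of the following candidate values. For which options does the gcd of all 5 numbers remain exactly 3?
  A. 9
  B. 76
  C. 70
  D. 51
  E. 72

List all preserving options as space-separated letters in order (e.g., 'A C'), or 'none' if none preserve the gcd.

Old gcd = 3; gcd of others (without N[3]) = 3
New gcd for candidate v: gcd(3, v). Preserves old gcd iff gcd(3, v) = 3.
  Option A: v=9, gcd(3,9)=3 -> preserves
  Option B: v=76, gcd(3,76)=1 -> changes
  Option C: v=70, gcd(3,70)=1 -> changes
  Option D: v=51, gcd(3,51)=3 -> preserves
  Option E: v=72, gcd(3,72)=3 -> preserves

Answer: A D E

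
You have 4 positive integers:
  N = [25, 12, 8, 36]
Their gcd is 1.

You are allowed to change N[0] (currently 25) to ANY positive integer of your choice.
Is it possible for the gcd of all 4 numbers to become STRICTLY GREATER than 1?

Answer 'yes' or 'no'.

Answer: yes

Derivation:
Current gcd = 1
gcd of all OTHER numbers (without N[0]=25): gcd([12, 8, 36]) = 4
The new gcd after any change is gcd(4, new_value).
This can be at most 4.
Since 4 > old gcd 1, the gcd CAN increase (e.g., set N[0] = 4).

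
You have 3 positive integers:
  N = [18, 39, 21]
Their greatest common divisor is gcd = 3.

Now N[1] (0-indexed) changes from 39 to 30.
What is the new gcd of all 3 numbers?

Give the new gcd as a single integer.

Answer: 3

Derivation:
Numbers: [18, 39, 21], gcd = 3
Change: index 1, 39 -> 30
gcd of the OTHER numbers (without index 1): gcd([18, 21]) = 3
New gcd = gcd(g_others, new_val) = gcd(3, 30) = 3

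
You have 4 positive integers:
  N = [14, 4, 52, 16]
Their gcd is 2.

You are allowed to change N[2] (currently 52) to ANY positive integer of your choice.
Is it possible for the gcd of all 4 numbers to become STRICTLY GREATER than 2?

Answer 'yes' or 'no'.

Answer: no

Derivation:
Current gcd = 2
gcd of all OTHER numbers (without N[2]=52): gcd([14, 4, 16]) = 2
The new gcd after any change is gcd(2, new_value).
This can be at most 2.
Since 2 = old gcd 2, the gcd can only stay the same or decrease.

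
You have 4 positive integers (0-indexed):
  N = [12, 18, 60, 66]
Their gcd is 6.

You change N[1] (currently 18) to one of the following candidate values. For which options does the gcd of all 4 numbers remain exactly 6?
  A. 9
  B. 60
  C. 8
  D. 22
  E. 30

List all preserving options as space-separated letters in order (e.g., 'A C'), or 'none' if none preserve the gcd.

Old gcd = 6; gcd of others (without N[1]) = 6
New gcd for candidate v: gcd(6, v). Preserves old gcd iff gcd(6, v) = 6.
  Option A: v=9, gcd(6,9)=3 -> changes
  Option B: v=60, gcd(6,60)=6 -> preserves
  Option C: v=8, gcd(6,8)=2 -> changes
  Option D: v=22, gcd(6,22)=2 -> changes
  Option E: v=30, gcd(6,30)=6 -> preserves

Answer: B E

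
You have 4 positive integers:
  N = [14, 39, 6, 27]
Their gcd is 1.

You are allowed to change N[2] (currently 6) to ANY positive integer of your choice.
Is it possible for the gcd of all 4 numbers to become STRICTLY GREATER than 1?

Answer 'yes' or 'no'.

Answer: no

Derivation:
Current gcd = 1
gcd of all OTHER numbers (without N[2]=6): gcd([14, 39, 27]) = 1
The new gcd after any change is gcd(1, new_value).
This can be at most 1.
Since 1 = old gcd 1, the gcd can only stay the same or decrease.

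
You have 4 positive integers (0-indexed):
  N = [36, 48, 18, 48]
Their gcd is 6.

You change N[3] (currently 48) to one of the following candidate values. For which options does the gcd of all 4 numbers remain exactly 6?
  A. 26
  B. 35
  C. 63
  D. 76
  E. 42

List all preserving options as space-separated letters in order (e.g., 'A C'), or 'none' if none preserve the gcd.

Answer: E

Derivation:
Old gcd = 6; gcd of others (without N[3]) = 6
New gcd for candidate v: gcd(6, v). Preserves old gcd iff gcd(6, v) = 6.
  Option A: v=26, gcd(6,26)=2 -> changes
  Option B: v=35, gcd(6,35)=1 -> changes
  Option C: v=63, gcd(6,63)=3 -> changes
  Option D: v=76, gcd(6,76)=2 -> changes
  Option E: v=42, gcd(6,42)=6 -> preserves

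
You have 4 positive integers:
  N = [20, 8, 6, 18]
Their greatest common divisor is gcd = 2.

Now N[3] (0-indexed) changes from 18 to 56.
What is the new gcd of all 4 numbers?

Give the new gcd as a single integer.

Numbers: [20, 8, 6, 18], gcd = 2
Change: index 3, 18 -> 56
gcd of the OTHER numbers (without index 3): gcd([20, 8, 6]) = 2
New gcd = gcd(g_others, new_val) = gcd(2, 56) = 2

Answer: 2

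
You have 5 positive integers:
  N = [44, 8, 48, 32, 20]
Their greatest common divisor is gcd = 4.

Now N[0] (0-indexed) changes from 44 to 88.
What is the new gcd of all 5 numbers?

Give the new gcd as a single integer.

Answer: 4

Derivation:
Numbers: [44, 8, 48, 32, 20], gcd = 4
Change: index 0, 44 -> 88
gcd of the OTHER numbers (without index 0): gcd([8, 48, 32, 20]) = 4
New gcd = gcd(g_others, new_val) = gcd(4, 88) = 4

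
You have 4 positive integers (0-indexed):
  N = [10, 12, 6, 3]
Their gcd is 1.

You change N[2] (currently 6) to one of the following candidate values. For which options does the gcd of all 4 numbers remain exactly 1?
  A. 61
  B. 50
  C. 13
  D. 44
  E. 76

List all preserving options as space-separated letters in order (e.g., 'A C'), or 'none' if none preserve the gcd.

Old gcd = 1; gcd of others (without N[2]) = 1
New gcd for candidate v: gcd(1, v). Preserves old gcd iff gcd(1, v) = 1.
  Option A: v=61, gcd(1,61)=1 -> preserves
  Option B: v=50, gcd(1,50)=1 -> preserves
  Option C: v=13, gcd(1,13)=1 -> preserves
  Option D: v=44, gcd(1,44)=1 -> preserves
  Option E: v=76, gcd(1,76)=1 -> preserves

Answer: A B C D E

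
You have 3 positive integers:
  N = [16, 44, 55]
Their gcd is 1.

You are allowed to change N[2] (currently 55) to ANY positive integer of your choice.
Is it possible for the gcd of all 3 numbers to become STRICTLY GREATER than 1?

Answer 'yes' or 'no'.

Current gcd = 1
gcd of all OTHER numbers (without N[2]=55): gcd([16, 44]) = 4
The new gcd after any change is gcd(4, new_value).
This can be at most 4.
Since 4 > old gcd 1, the gcd CAN increase (e.g., set N[2] = 4).

Answer: yes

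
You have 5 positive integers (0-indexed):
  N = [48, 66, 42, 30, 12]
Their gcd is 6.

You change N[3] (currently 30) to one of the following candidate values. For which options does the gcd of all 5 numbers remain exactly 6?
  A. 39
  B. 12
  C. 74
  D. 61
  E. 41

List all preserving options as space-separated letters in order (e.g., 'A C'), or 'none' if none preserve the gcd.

Answer: B

Derivation:
Old gcd = 6; gcd of others (without N[3]) = 6
New gcd for candidate v: gcd(6, v). Preserves old gcd iff gcd(6, v) = 6.
  Option A: v=39, gcd(6,39)=3 -> changes
  Option B: v=12, gcd(6,12)=6 -> preserves
  Option C: v=74, gcd(6,74)=2 -> changes
  Option D: v=61, gcd(6,61)=1 -> changes
  Option E: v=41, gcd(6,41)=1 -> changes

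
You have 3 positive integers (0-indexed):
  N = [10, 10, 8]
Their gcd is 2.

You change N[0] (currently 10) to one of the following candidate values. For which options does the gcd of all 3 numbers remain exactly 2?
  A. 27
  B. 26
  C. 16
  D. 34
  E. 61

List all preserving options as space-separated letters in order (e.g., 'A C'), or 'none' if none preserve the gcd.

Old gcd = 2; gcd of others (without N[0]) = 2
New gcd for candidate v: gcd(2, v). Preserves old gcd iff gcd(2, v) = 2.
  Option A: v=27, gcd(2,27)=1 -> changes
  Option B: v=26, gcd(2,26)=2 -> preserves
  Option C: v=16, gcd(2,16)=2 -> preserves
  Option D: v=34, gcd(2,34)=2 -> preserves
  Option E: v=61, gcd(2,61)=1 -> changes

Answer: B C D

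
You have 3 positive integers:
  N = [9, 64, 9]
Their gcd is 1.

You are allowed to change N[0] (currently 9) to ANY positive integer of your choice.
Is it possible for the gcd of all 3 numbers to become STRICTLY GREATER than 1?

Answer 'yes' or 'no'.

Answer: no

Derivation:
Current gcd = 1
gcd of all OTHER numbers (without N[0]=9): gcd([64, 9]) = 1
The new gcd after any change is gcd(1, new_value).
This can be at most 1.
Since 1 = old gcd 1, the gcd can only stay the same or decrease.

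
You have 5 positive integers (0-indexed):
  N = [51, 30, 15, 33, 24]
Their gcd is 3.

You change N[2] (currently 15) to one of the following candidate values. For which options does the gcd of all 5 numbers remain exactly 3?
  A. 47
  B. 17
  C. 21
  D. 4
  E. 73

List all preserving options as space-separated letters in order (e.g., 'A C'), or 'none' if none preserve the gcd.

Old gcd = 3; gcd of others (without N[2]) = 3
New gcd for candidate v: gcd(3, v). Preserves old gcd iff gcd(3, v) = 3.
  Option A: v=47, gcd(3,47)=1 -> changes
  Option B: v=17, gcd(3,17)=1 -> changes
  Option C: v=21, gcd(3,21)=3 -> preserves
  Option D: v=4, gcd(3,4)=1 -> changes
  Option E: v=73, gcd(3,73)=1 -> changes

Answer: C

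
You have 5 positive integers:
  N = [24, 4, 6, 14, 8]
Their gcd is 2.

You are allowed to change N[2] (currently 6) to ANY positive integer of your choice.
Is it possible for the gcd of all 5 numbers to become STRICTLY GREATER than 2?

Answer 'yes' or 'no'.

Answer: no

Derivation:
Current gcd = 2
gcd of all OTHER numbers (without N[2]=6): gcd([24, 4, 14, 8]) = 2
The new gcd after any change is gcd(2, new_value).
This can be at most 2.
Since 2 = old gcd 2, the gcd can only stay the same or decrease.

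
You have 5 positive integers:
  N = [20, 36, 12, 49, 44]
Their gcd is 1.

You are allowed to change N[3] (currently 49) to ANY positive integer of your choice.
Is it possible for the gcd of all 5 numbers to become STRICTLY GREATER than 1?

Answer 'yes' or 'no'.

Answer: yes

Derivation:
Current gcd = 1
gcd of all OTHER numbers (without N[3]=49): gcd([20, 36, 12, 44]) = 4
The new gcd after any change is gcd(4, new_value).
This can be at most 4.
Since 4 > old gcd 1, the gcd CAN increase (e.g., set N[3] = 4).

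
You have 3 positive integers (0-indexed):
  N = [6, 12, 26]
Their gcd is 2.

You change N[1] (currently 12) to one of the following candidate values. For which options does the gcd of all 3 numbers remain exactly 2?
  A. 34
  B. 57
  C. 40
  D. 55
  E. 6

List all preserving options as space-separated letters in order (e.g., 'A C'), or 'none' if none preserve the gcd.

Answer: A C E

Derivation:
Old gcd = 2; gcd of others (without N[1]) = 2
New gcd for candidate v: gcd(2, v). Preserves old gcd iff gcd(2, v) = 2.
  Option A: v=34, gcd(2,34)=2 -> preserves
  Option B: v=57, gcd(2,57)=1 -> changes
  Option C: v=40, gcd(2,40)=2 -> preserves
  Option D: v=55, gcd(2,55)=1 -> changes
  Option E: v=6, gcd(2,6)=2 -> preserves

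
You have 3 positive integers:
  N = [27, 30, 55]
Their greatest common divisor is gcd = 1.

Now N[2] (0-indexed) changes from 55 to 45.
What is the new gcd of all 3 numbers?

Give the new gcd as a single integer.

Numbers: [27, 30, 55], gcd = 1
Change: index 2, 55 -> 45
gcd of the OTHER numbers (without index 2): gcd([27, 30]) = 3
New gcd = gcd(g_others, new_val) = gcd(3, 45) = 3

Answer: 3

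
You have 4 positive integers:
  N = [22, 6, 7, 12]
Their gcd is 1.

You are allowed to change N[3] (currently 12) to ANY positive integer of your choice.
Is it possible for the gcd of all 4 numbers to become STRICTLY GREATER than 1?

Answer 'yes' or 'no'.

Answer: no

Derivation:
Current gcd = 1
gcd of all OTHER numbers (without N[3]=12): gcd([22, 6, 7]) = 1
The new gcd after any change is gcd(1, new_value).
This can be at most 1.
Since 1 = old gcd 1, the gcd can only stay the same or decrease.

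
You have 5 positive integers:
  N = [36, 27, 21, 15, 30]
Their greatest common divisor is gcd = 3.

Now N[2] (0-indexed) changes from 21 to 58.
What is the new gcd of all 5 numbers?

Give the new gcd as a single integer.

Answer: 1

Derivation:
Numbers: [36, 27, 21, 15, 30], gcd = 3
Change: index 2, 21 -> 58
gcd of the OTHER numbers (without index 2): gcd([36, 27, 15, 30]) = 3
New gcd = gcd(g_others, new_val) = gcd(3, 58) = 1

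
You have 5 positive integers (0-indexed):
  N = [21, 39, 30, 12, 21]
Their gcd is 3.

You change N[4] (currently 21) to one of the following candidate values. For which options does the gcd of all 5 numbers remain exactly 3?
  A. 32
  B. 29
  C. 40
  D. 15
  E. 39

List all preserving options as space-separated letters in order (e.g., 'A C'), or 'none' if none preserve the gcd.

Old gcd = 3; gcd of others (without N[4]) = 3
New gcd for candidate v: gcd(3, v). Preserves old gcd iff gcd(3, v) = 3.
  Option A: v=32, gcd(3,32)=1 -> changes
  Option B: v=29, gcd(3,29)=1 -> changes
  Option C: v=40, gcd(3,40)=1 -> changes
  Option D: v=15, gcd(3,15)=3 -> preserves
  Option E: v=39, gcd(3,39)=3 -> preserves

Answer: D E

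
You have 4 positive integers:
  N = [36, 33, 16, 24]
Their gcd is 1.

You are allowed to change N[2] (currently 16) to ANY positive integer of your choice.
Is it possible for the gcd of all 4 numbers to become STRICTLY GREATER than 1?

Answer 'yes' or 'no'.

Current gcd = 1
gcd of all OTHER numbers (without N[2]=16): gcd([36, 33, 24]) = 3
The new gcd after any change is gcd(3, new_value).
This can be at most 3.
Since 3 > old gcd 1, the gcd CAN increase (e.g., set N[2] = 3).

Answer: yes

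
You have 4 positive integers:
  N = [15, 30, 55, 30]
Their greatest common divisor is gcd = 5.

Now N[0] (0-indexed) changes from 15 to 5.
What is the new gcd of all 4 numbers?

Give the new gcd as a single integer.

Numbers: [15, 30, 55, 30], gcd = 5
Change: index 0, 15 -> 5
gcd of the OTHER numbers (without index 0): gcd([30, 55, 30]) = 5
New gcd = gcd(g_others, new_val) = gcd(5, 5) = 5

Answer: 5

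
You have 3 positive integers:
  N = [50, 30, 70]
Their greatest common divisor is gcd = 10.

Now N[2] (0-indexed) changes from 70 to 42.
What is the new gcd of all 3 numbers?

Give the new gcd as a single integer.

Answer: 2

Derivation:
Numbers: [50, 30, 70], gcd = 10
Change: index 2, 70 -> 42
gcd of the OTHER numbers (without index 2): gcd([50, 30]) = 10
New gcd = gcd(g_others, new_val) = gcd(10, 42) = 2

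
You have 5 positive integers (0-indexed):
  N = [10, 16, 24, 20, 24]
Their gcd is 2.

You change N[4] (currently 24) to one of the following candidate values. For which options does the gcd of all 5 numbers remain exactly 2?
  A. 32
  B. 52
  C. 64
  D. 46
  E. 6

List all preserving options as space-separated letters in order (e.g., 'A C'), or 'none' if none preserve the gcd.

Old gcd = 2; gcd of others (without N[4]) = 2
New gcd for candidate v: gcd(2, v). Preserves old gcd iff gcd(2, v) = 2.
  Option A: v=32, gcd(2,32)=2 -> preserves
  Option B: v=52, gcd(2,52)=2 -> preserves
  Option C: v=64, gcd(2,64)=2 -> preserves
  Option D: v=46, gcd(2,46)=2 -> preserves
  Option E: v=6, gcd(2,6)=2 -> preserves

Answer: A B C D E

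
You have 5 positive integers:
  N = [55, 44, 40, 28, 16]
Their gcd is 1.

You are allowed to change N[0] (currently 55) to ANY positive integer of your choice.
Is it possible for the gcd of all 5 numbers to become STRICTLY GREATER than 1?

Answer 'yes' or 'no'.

Answer: yes

Derivation:
Current gcd = 1
gcd of all OTHER numbers (without N[0]=55): gcd([44, 40, 28, 16]) = 4
The new gcd after any change is gcd(4, new_value).
This can be at most 4.
Since 4 > old gcd 1, the gcd CAN increase (e.g., set N[0] = 4).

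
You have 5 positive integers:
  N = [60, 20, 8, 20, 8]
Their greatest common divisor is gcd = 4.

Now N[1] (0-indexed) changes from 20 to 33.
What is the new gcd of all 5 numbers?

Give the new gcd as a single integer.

Answer: 1

Derivation:
Numbers: [60, 20, 8, 20, 8], gcd = 4
Change: index 1, 20 -> 33
gcd of the OTHER numbers (without index 1): gcd([60, 8, 20, 8]) = 4
New gcd = gcd(g_others, new_val) = gcd(4, 33) = 1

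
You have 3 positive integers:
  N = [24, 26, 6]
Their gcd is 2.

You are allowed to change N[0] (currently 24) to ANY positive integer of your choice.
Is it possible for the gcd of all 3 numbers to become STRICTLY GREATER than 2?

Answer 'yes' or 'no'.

Answer: no

Derivation:
Current gcd = 2
gcd of all OTHER numbers (without N[0]=24): gcd([26, 6]) = 2
The new gcd after any change is gcd(2, new_value).
This can be at most 2.
Since 2 = old gcd 2, the gcd can only stay the same or decrease.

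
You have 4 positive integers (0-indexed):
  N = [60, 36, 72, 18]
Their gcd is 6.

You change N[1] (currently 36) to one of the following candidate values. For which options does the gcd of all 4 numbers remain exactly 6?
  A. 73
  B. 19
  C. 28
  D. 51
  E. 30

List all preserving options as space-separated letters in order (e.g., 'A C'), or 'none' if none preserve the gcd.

Old gcd = 6; gcd of others (without N[1]) = 6
New gcd for candidate v: gcd(6, v). Preserves old gcd iff gcd(6, v) = 6.
  Option A: v=73, gcd(6,73)=1 -> changes
  Option B: v=19, gcd(6,19)=1 -> changes
  Option C: v=28, gcd(6,28)=2 -> changes
  Option D: v=51, gcd(6,51)=3 -> changes
  Option E: v=30, gcd(6,30)=6 -> preserves

Answer: E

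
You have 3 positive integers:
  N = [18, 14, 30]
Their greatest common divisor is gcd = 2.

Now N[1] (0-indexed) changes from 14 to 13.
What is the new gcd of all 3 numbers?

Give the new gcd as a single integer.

Answer: 1

Derivation:
Numbers: [18, 14, 30], gcd = 2
Change: index 1, 14 -> 13
gcd of the OTHER numbers (without index 1): gcd([18, 30]) = 6
New gcd = gcd(g_others, new_val) = gcd(6, 13) = 1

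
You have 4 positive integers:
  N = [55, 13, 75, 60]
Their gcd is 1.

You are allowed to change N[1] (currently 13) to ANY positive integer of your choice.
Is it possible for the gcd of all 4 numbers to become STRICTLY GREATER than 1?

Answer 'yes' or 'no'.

Current gcd = 1
gcd of all OTHER numbers (without N[1]=13): gcd([55, 75, 60]) = 5
The new gcd after any change is gcd(5, new_value).
This can be at most 5.
Since 5 > old gcd 1, the gcd CAN increase (e.g., set N[1] = 5).

Answer: yes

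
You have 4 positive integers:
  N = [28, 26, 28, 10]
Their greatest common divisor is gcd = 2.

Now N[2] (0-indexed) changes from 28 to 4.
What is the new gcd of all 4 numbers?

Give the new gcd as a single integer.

Numbers: [28, 26, 28, 10], gcd = 2
Change: index 2, 28 -> 4
gcd of the OTHER numbers (without index 2): gcd([28, 26, 10]) = 2
New gcd = gcd(g_others, new_val) = gcd(2, 4) = 2

Answer: 2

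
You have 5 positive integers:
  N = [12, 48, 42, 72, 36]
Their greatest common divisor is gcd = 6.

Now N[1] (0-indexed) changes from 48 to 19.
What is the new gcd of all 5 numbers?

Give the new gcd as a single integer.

Answer: 1

Derivation:
Numbers: [12, 48, 42, 72, 36], gcd = 6
Change: index 1, 48 -> 19
gcd of the OTHER numbers (without index 1): gcd([12, 42, 72, 36]) = 6
New gcd = gcd(g_others, new_val) = gcd(6, 19) = 1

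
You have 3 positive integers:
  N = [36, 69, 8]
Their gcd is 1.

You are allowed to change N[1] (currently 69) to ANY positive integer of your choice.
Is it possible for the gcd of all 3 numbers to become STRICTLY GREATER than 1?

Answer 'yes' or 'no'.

Current gcd = 1
gcd of all OTHER numbers (without N[1]=69): gcd([36, 8]) = 4
The new gcd after any change is gcd(4, new_value).
This can be at most 4.
Since 4 > old gcd 1, the gcd CAN increase (e.g., set N[1] = 4).

Answer: yes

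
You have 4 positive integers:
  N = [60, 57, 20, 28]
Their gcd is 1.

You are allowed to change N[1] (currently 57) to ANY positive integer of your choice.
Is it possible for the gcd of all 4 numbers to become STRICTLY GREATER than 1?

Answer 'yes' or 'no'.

Answer: yes

Derivation:
Current gcd = 1
gcd of all OTHER numbers (without N[1]=57): gcd([60, 20, 28]) = 4
The new gcd after any change is gcd(4, new_value).
This can be at most 4.
Since 4 > old gcd 1, the gcd CAN increase (e.g., set N[1] = 4).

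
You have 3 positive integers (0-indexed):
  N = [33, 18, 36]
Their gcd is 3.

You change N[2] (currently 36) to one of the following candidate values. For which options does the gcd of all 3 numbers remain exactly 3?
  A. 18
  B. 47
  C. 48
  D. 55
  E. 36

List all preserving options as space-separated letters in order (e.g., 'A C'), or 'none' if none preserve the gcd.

Answer: A C E

Derivation:
Old gcd = 3; gcd of others (without N[2]) = 3
New gcd for candidate v: gcd(3, v). Preserves old gcd iff gcd(3, v) = 3.
  Option A: v=18, gcd(3,18)=3 -> preserves
  Option B: v=47, gcd(3,47)=1 -> changes
  Option C: v=48, gcd(3,48)=3 -> preserves
  Option D: v=55, gcd(3,55)=1 -> changes
  Option E: v=36, gcd(3,36)=3 -> preserves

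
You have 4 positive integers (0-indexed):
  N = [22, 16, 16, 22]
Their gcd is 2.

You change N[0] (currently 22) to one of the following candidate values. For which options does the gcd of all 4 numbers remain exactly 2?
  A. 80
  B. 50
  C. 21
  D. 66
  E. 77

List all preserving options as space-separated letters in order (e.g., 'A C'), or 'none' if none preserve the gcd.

Old gcd = 2; gcd of others (without N[0]) = 2
New gcd for candidate v: gcd(2, v). Preserves old gcd iff gcd(2, v) = 2.
  Option A: v=80, gcd(2,80)=2 -> preserves
  Option B: v=50, gcd(2,50)=2 -> preserves
  Option C: v=21, gcd(2,21)=1 -> changes
  Option D: v=66, gcd(2,66)=2 -> preserves
  Option E: v=77, gcd(2,77)=1 -> changes

Answer: A B D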